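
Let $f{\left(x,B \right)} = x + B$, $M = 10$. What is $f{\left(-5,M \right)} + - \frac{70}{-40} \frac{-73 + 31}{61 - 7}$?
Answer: $\frac{131}{36} \approx 3.6389$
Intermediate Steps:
$f{\left(x,B \right)} = B + x$
$f{\left(-5,M \right)} + - \frac{70}{-40} \frac{-73 + 31}{61 - 7} = \left(10 - 5\right) + - \frac{70}{-40} \frac{-73 + 31}{61 - 7} = 5 + \left(-70\right) \left(- \frac{1}{40}\right) \left(- \frac{42}{54}\right) = 5 + \frac{7 \left(\left(-42\right) \frac{1}{54}\right)}{4} = 5 + \frac{7}{4} \left(- \frac{7}{9}\right) = 5 - \frac{49}{36} = \frac{131}{36}$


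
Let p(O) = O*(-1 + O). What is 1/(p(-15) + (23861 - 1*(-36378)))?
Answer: 1/60479 ≈ 1.6535e-5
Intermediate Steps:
1/(p(-15) + (23861 - 1*(-36378))) = 1/(-15*(-1 - 15) + (23861 - 1*(-36378))) = 1/(-15*(-16) + (23861 + 36378)) = 1/(240 + 60239) = 1/60479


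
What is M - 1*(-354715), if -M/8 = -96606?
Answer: 1127563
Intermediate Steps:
M = 772848 (M = -8*(-96606) = 772848)
M - 1*(-354715) = 772848 - 1*(-354715) = 772848 + 354715 = 1127563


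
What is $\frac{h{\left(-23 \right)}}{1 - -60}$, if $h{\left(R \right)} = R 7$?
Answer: $- \frac{161}{61} \approx -2.6393$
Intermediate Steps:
$h{\left(R \right)} = 7 R$
$\frac{h{\left(-23 \right)}}{1 - -60} = \frac{7 \left(-23\right)}{1 - -60} = - \frac{161}{1 + 60} = - \frac{161}{61}$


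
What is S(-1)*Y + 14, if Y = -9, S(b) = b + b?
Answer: 32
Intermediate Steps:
S(b) = 2*b
S(-1)*Y + 14 = (2*(-1))*(-9) + 14 = -2*(-9) + 14 = 18 + 14 = 32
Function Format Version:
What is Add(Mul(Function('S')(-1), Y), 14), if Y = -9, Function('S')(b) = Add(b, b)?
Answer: 32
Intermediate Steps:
Function('S')(b) = Mul(2, b)
Add(Mul(Function('S')(-1), Y), 14) = Add(Mul(Mul(2, -1), -9), 14) = Add(Mul(-2, -9), 14) = Add(18, 14) = 32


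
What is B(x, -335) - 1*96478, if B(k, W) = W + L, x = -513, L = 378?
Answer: -96435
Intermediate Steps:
B(k, W) = 378 + W (B(k, W) = W + 378 = 378 + W)
B(x, -335) - 1*96478 = (378 - 335) - 1*96478 = 43 - 96478 = -96435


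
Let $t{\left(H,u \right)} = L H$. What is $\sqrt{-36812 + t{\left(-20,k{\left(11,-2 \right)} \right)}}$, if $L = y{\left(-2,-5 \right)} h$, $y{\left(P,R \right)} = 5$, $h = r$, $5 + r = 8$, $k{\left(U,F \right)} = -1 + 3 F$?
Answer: $2 i \sqrt{9278} \approx 192.64 i$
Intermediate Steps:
$r = 3$ ($r = -5 + 8 = 3$)
$h = 3$
$L = 15$ ($L = 5 \cdot 3 = 15$)
$t{\left(H,u \right)} = 15 H$
$\sqrt{-36812 + t{\left(-20,k{\left(11,-2 \right)} \right)}} = \sqrt{-36812 + 15 \left(-20\right)} = \sqrt{-36812 - 300} = \sqrt{-37112} = 2 i \sqrt{9278}$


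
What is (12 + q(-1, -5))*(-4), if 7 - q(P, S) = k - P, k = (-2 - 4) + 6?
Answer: -72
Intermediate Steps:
k = 0 (k = -6 + 6 = 0)
q(P, S) = 7 + P (q(P, S) = 7 - (0 - P) = 7 - (-1)*P = 7 + P)
(12 + q(-1, -5))*(-4) = (12 + (7 - 1))*(-4) = (12 + 6)*(-4) = 18*(-4) = -72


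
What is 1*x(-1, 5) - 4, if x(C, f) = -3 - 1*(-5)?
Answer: -2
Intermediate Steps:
x(C, f) = 2 (x(C, f) = -3 + 5 = 2)
1*x(-1, 5) - 4 = 1*2 - 4 = 2 - 4 = -2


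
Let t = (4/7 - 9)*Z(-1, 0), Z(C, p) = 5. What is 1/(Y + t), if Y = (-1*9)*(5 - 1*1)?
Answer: -7/547 ≈ -0.012797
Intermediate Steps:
Y = -36 (Y = -9*(5 - 1) = -9*4 = -36)
t = -295/7 (t = (4/7 - 9)*5 = -59/7*5 = -295/7 ≈ -42.143)
1/(Y + t) = 1/(-36 - 295/7) = 1/(-547/7) = -7/547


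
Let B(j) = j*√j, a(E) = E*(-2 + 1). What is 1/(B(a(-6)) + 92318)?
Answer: 46159/4261306454 - 3*√6/4261306454 ≈ 1.0830e-5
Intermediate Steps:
a(E) = -E (a(E) = E*(-1) = -E)
B(j) = j^(3/2)
1/(B(a(-6)) + 92318) = 1/((-1*(-6))^(3/2) + 92318) = 1/(6^(3/2) + 92318) = 1/(6*√6 + 92318) = 1/(92318 + 6*√6)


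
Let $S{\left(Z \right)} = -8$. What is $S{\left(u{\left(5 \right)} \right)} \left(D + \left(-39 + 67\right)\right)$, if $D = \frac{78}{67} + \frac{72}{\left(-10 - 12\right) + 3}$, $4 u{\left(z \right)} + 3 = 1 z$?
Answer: $- \frac{258416}{1273} \approx -203.0$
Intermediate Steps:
$u{\left(z \right)} = - \frac{3}{4} + \frac{z}{4}$ ($u{\left(z \right)} = - \frac{3}{4} + \frac{1 z}{4} = - \frac{3}{4} + \frac{z}{4}$)
$D = - \frac{3342}{1273}$ ($D = 78 \cdot \frac{1}{67} + \frac{72}{-22 + 3} = \frac{78}{67} + \frac{72}{-19} = \frac{78}{67} + 72 \left(- \frac{1}{19}\right) = \frac{78}{67} - \frac{72}{19} = - \frac{3342}{1273} \approx -2.6253$)
$S{\left(u{\left(5 \right)} \right)} \left(D + \left(-39 + 67\right)\right) = - 8 \left(- \frac{3342}{1273} + \left(-39 + 67\right)\right) = - 8 \left(- \frac{3342}{1273} + 28\right) = \left(-8\right) \frac{32302}{1273} = - \frac{258416}{1273}$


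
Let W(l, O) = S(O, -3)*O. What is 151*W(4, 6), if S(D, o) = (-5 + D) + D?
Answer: 6342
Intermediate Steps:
S(D, o) = -5 + 2*D
W(l, O) = O*(-5 + 2*O) (W(l, O) = (-5 + 2*O)*O = O*(-5 + 2*O))
151*W(4, 6) = 151*(6*(-5 + 2*6)) = 151*(6*(-5 + 12)) = 151*(6*7) = 151*42 = 6342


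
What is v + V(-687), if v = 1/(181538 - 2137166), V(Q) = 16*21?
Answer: 657091007/1955628 ≈ 336.00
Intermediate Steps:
V(Q) = 336
v = -1/1955628 (v = 1/(-1955628) = -1/1955628 ≈ -5.1134e-7)
v + V(-687) = -1/1955628 + 336 = 657091007/1955628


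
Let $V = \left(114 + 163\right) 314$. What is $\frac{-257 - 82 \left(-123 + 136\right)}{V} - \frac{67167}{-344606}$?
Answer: $\frac{1346534397}{7493285167} \approx 0.1797$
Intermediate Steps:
$V = 86978$ ($V = 277 \cdot 314 = 86978$)
$\frac{-257 - 82 \left(-123 + 136\right)}{V} - \frac{67167}{-344606} = \frac{-257 - 82 \left(-123 + 136\right)}{86978} - \frac{67167}{-344606} = \left(-257 - 1066\right) \frac{1}{86978} - - \frac{67167}{344606} = \left(-257 - 1066\right) \frac{1}{86978} + \frac{67167}{344606} = \left(-1323\right) \frac{1}{86978} + \frac{67167}{344606} = - \frac{1323}{86978} + \frac{67167}{344606} = \frac{1346534397}{7493285167}$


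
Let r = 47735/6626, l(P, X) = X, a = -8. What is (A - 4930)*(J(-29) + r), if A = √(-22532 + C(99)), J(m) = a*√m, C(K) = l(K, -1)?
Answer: -(4930 - I*√22533)*(47735 - 53008*I*√29)/6626 ≈ -29050.0 + 2.1347e+5*I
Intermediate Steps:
C(K) = -1
J(m) = -8*√m
r = 47735/6626 (r = 47735*(1/6626) = 47735/6626 ≈ 7.2042)
A = I*√22533 (A = √(-22532 - 1) = √(-22533) = I*√22533 ≈ 150.11*I)
(A - 4930)*(J(-29) + r) = (I*√22533 - 4930)*(-8*I*√29 + 47735/6626) = (-4930 + I*√22533)*(-8*I*√29 + 47735/6626) = (-4930 + I*√22533)*(47735/6626 - 8*I*√29)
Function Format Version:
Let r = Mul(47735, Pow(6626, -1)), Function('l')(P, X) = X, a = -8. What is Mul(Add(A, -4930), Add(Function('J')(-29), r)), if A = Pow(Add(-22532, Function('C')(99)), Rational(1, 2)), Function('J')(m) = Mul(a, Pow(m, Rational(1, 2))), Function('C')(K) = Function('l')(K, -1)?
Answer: Mul(Rational(-1, 6626), Add(4930, Mul(-1, I, Pow(22533, Rational(1, 2)))), Add(47735, Mul(-53008, I, Pow(29, Rational(1, 2))))) ≈ Add(-29050., Mul(2.1347e+5, I))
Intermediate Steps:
Function('C')(K) = -1
Function('J')(m) = Mul(-8, Pow(m, Rational(1, 2)))
r = Rational(47735, 6626) (r = Mul(47735, Rational(1, 6626)) = Rational(47735, 6626) ≈ 7.2042)
A = Mul(I, Pow(22533, Rational(1, 2))) (A = Pow(Add(-22532, -1), Rational(1, 2)) = Pow(-22533, Rational(1, 2)) = Mul(I, Pow(22533, Rational(1, 2))) ≈ Mul(150.11, I))
Mul(Add(A, -4930), Add(Function('J')(-29), r)) = Mul(Add(Mul(I, Pow(22533, Rational(1, 2))), -4930), Add(Mul(-8, Pow(-29, Rational(1, 2))), Rational(47735, 6626))) = Mul(Add(-4930, Mul(I, Pow(22533, Rational(1, 2)))), Add(Mul(-8, Mul(I, Pow(29, Rational(1, 2)))), Rational(47735, 6626))) = Mul(Add(-4930, Mul(I, Pow(22533, Rational(1, 2)))), Add(Mul(-8, I, Pow(29, Rational(1, 2))), Rational(47735, 6626))) = Mul(Add(-4930, Mul(I, Pow(22533, Rational(1, 2)))), Add(Rational(47735, 6626), Mul(-8, I, Pow(29, Rational(1, 2)))))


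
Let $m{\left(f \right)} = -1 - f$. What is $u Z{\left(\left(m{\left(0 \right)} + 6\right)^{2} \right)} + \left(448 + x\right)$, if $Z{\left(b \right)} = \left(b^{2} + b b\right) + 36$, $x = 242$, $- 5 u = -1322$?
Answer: $\frac{1703542}{5} \approx 3.4071 \cdot 10^{5}$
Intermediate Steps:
$u = \frac{1322}{5}$ ($u = \left(- \frac{1}{5}\right) \left(-1322\right) = \frac{1322}{5} \approx 264.4$)
$Z{\left(b \right)} = 36 + 2 b^{2}$ ($Z{\left(b \right)} = \left(b^{2} + b^{2}\right) + 36 = 2 b^{2} + 36 = 36 + 2 b^{2}$)
$u Z{\left(\left(m{\left(0 \right)} + 6\right)^{2} \right)} + \left(448 + x\right) = \frac{1322 \left(36 + 2 \left(\left(\left(-1 - 0\right) + 6\right)^{2}\right)^{2}\right)}{5} + \left(448 + 242\right) = \frac{1322 \left(36 + 2 \left(\left(\left(-1 + 0\right) + 6\right)^{2}\right)^{2}\right)}{5} + 690 = \frac{1322 \left(36 + 2 \left(\left(-1 + 6\right)^{2}\right)^{2}\right)}{5} + 690 = \frac{1322 \left(36 + 2 \left(5^{2}\right)^{2}\right)}{5} + 690 = \frac{1322 \left(36 + 2 \cdot 25^{2}\right)}{5} + 690 = \frac{1322 \left(36 + 2 \cdot 625\right)}{5} + 690 = \frac{1322 \left(36 + 1250\right)}{5} + 690 = \frac{1322}{5} \cdot 1286 + 690 = \frac{1700092}{5} + 690 = \frac{1703542}{5}$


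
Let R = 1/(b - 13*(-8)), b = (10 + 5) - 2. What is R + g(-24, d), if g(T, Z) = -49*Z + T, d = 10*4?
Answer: -232127/117 ≈ -1984.0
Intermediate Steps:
b = 13 (b = 15 - 2 = 13)
d = 40
g(T, Z) = T - 49*Z
R = 1/117 (R = 1/(13 - 13*(-8)) = 1/(13 + 104) = 1/117 ≈ 0.0085470)
R + g(-24, d) = 1/117 + (-24 - 49*40) = 1/117 + (-24 - 1960) = 1/117 - 1984 = -232127/117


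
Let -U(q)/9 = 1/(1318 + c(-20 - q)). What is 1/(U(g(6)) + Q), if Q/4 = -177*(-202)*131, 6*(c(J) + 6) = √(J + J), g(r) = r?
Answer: 96748716417064/1812596489286798037683 - 3*I*√13/604198829762266012561 ≈ 5.3376e-8 - 1.7902e-20*I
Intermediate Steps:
c(J) = -6 + √2*√J/6 (c(J) = -6 + √(J + J)/6 = -6 + √(2*J)/6 = -6 + (√2*√J)/6 = -6 + √2*√J/6)
Q = 18735096 (Q = 4*(-177*(-202)*131) = 4*(35754*131) = 4*4683774 = 18735096)
U(q) = -9/(1312 + √2*√(-20 - q)/6) (U(q) = -9/(1318 + (-6 + √2*√(-20 - q)/6)) = -9/(1312 + √2*√(-20 - q)/6))
1/(U(g(6)) + Q) = 1/(-54/(7872 + √2*√(-20 - 1*6)) + 18735096) = 1/(-54/(7872 + √2*√(-20 - 6)) + 18735096) = 1/(-54/(7872 + √2*√(-26)) + 18735096) = 1/(-54/(7872 + √2*(I*√26)) + 18735096) = 1/(-54/(7872 + 2*I*√13) + 18735096) = 1/(18735096 - 54/(7872 + 2*I*√13))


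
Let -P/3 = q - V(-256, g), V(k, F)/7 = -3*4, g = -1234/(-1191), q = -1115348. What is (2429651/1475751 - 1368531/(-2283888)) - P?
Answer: -3758939025787838809/1123483333296 ≈ -3.3458e+6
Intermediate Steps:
g = 1234/1191 (g = -1234*(-1/1191) = 1234/1191 ≈ 1.0361)
V(k, F) = -84 (V(k, F) = 7*(-3*4) = 7*(-12) = -84)
P = 3345792 (P = -3*(-1115348 - 1*(-84)) = -3*(-1115348 + 84) = -3*(-1115264) = 3345792)
(2429651/1475751 - 1368531/(-2283888)) - P = (2429651/1475751 - 1368531/(-2283888)) - 1*3345792 = (2429651*(1/1475751) - 1368531*(-1/2283888)) - 3345792 = (2429651/1475751 + 456177/761296) - 3345792 = 2522887251623/1123483333296 - 3345792 = -3758939025787838809/1123483333296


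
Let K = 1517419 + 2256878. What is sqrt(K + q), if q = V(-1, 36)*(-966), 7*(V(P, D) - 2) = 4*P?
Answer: 3*sqrt(419213) ≈ 1942.4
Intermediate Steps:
K = 3774297
V(P, D) = 2 + 4*P/7 (V(P, D) = 2 + (4*P)/7 = 2 + 4*P/7)
q = -1380 (q = (2 + (4/7)*(-1))*(-966) = (2 - 4/7)*(-966) = (10/7)*(-966) = -1380)
sqrt(K + q) = sqrt(3774297 - 1380) = sqrt(3772917) = 3*sqrt(419213)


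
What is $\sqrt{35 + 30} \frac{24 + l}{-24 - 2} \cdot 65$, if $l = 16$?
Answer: $- 100 \sqrt{65} \approx -806.23$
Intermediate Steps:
$\sqrt{35 + 30} \frac{24 + l}{-24 - 2} \cdot 65 = \sqrt{35 + 30} \frac{24 + 16}{-24 - 2} \cdot 65 = \sqrt{65} \frac{40}{-26} \cdot 65 = \sqrt{65} \cdot 40 \left(- \frac{1}{26}\right) 65 = \sqrt{65} \left(- \frac{20}{13}\right) 65 = - \frac{20 \sqrt{65}}{13} \cdot 65 = - 100 \sqrt{65}$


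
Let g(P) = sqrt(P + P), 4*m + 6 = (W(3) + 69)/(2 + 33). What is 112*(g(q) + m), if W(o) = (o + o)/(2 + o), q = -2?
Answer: -2796/25 + 224*I ≈ -111.84 + 224.0*I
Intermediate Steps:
W(o) = 2*o/(2 + o) (W(o) = (2*o)/(2 + o) = 2*o/(2 + o))
m = -699/700 (m = -3/2 + ((2*3/(2 + 3) + 69)/(2 + 33))/4 = -3/2 + ((2*3/5 + 69)/35)/4 = -3/2 + ((2*3*(1/5) + 69)*(1/35))/4 = -3/2 + ((6/5 + 69)*(1/35))/4 = -3/2 + ((351/5)*(1/35))/4 = -3/2 + (1/4)*(351/175) = -3/2 + 351/700 = -699/700 ≈ -0.99857)
g(P) = sqrt(2)*sqrt(P) (g(P) = sqrt(2*P) = sqrt(2)*sqrt(P))
112*(g(q) + m) = 112*(sqrt(2)*sqrt(-2) - 699/700) = 112*(sqrt(2)*(I*sqrt(2)) - 699/700) = 112*(2*I - 699/700) = 112*(-699/700 + 2*I) = -2796/25 + 224*I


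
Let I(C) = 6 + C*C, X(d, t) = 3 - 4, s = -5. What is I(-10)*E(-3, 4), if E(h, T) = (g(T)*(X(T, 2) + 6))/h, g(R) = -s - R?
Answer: -530/3 ≈ -176.67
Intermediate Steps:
X(d, t) = -1
I(C) = 6 + C²
g(R) = 5 - R (g(R) = -1*(-5) - R = 5 - R)
E(h, T) = (25 - 5*T)/h (E(h, T) = ((5 - T)*(-1 + 6))/h = ((5 - T)*5)/h = (25 - 5*T)/h)
I(-10)*E(-3, 4) = (6 + (-10)²)*(5*(5 - 1*4)/(-3)) = (6 + 100)*(5*(-⅓)*(5 - 4)) = 106*(5*(-⅓)*1) = 106*(-5/3) = -530/3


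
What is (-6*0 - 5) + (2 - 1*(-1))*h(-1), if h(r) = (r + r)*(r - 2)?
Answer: 13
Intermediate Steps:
h(r) = 2*r*(-2 + r) (h(r) = (2*r)*(-2 + r) = 2*r*(-2 + r))
(-6*0 - 5) + (2 - 1*(-1))*h(-1) = (-6*0 - 5) + (2 - 1*(-1))*(2*(-1)*(-2 - 1)) = (0 - 5) + (2 + 1)*(2*(-1)*(-3)) = -5 + 3*6 = -5 + 18 = 13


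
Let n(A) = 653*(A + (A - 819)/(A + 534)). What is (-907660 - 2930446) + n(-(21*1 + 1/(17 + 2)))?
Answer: -64860102161/16834 ≈ -3.8529e+6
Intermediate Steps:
n(A) = 653*A + 653*(-819 + A)/(534 + A) (n(A) = 653*(A + (-819 + A)/(534 + A)) = 653*A + 653*(-819 + A)/(534 + A))
(-907660 - 2930446) + n(-(21*1 + 1/(17 + 2))) = (-907660 - 2930446) + 653*(-819 + (-(21*1 + 1/(17 + 2)))² + 535*(-(21*1 + 1/(17 + 2))))/(534 - (21*1 + 1/(17 + 2))) = -3838106 + 653*(-819 + (-(21 + 1/19))² + 535*(-(21 + 1/19)))/(534 - (21 + 1/19)) = -3838106 + 653*(-819 + (-1*400/19)² + 535*(-1*400/19))/(534 - 1*400/19) = -3838106 + 653*(-819 + (-400/19)² + 535*(-400/19))/(534 - 400/19) = -3838106 + 653*(-819 + 160000/361 - 214000/19)/(9746/19) = -3838106 + 653*(19/9746)*(-4201659/361) = -3838106 - 249425757/16834 = -64860102161/16834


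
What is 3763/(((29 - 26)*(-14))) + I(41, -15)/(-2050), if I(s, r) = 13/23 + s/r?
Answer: -443558389/4950750 ≈ -89.594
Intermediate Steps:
I(s, r) = 13/23 + s/r (I(s, r) = 13*(1/23) + s/r = 13/23 + s/r)
3763/(((29 - 26)*(-14))) + I(41, -15)/(-2050) = 3763/(((29 - 26)*(-14))) + (13/23 + 41/(-15))/(-2050) = 3763/((3*(-14))) + (13/23 + 41*(-1/15))*(-1/2050) = 3763/(-42) + (13/23 - 41/15)*(-1/2050) = 3763*(-1/42) - 748/345*(-1/2050) = -3763/42 + 374/353625 = -443558389/4950750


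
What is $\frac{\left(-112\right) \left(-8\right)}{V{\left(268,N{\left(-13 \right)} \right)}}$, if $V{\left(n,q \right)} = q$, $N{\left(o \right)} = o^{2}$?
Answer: $\frac{896}{169} \approx 5.3018$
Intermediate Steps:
$\frac{\left(-112\right) \left(-8\right)}{V{\left(268,N{\left(-13 \right)} \right)}} = \frac{\left(-112\right) \left(-8\right)}{\left(-13\right)^{2}} = \frac{896}{169}$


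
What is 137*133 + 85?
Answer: 18306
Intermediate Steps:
137*133 + 85 = 18221 + 85 = 18306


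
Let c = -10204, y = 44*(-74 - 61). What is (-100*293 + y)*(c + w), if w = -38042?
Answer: 1700189040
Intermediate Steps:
y = -5940 (y = 44*(-135) = -5940)
(-100*293 + y)*(c + w) = (-100*293 - 5940)*(-10204 - 38042) = (-29300 - 5940)*(-48246) = -35240*(-48246) = 1700189040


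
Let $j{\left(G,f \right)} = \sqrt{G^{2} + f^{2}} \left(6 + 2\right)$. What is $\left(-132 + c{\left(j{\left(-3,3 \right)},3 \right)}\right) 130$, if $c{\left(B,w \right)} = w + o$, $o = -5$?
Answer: $-17420$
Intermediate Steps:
$j{\left(G,f \right)} = 8 \sqrt{G^{2} + f^{2}}$ ($j{\left(G,f \right)} = \sqrt{G^{2} + f^{2}} \cdot 8 = 8 \sqrt{G^{2} + f^{2}}$)
$c{\left(B,w \right)} = -5 + w$ ($c{\left(B,w \right)} = w - 5 = -5 + w$)
$\left(-132 + c{\left(j{\left(-3,3 \right)},3 \right)}\right) 130 = \left(-132 + \left(-5 + 3\right)\right) 130 = \left(-132 - 2\right) 130 = \left(-134\right) 130 = -17420$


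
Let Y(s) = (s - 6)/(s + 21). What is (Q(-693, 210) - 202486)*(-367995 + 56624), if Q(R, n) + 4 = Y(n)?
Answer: 4854791388602/77 ≈ 6.3049e+10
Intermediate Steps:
Y(s) = (-6 + s)/(21 + s)
Q(R, n) = -4 + (-6 + n)/(21 + n)
(Q(-693, 210) - 202486)*(-367995 + 56624) = (3*(-30 - 1*210)/(21 + 210) - 202486)*(-367995 + 56624) = (3*(-30 - 210)/231 - 202486)*(-311371) = (3*(1/231)*(-240) - 202486)*(-311371) = (-240/77 - 202486)*(-311371) = -15591662/77*(-311371) = 4854791388602/77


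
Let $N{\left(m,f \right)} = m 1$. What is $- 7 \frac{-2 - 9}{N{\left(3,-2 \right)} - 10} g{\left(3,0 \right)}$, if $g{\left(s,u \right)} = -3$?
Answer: $33$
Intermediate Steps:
$N{\left(m,f \right)} = m$
$- 7 \frac{-2 - 9}{N{\left(3,-2 \right)} - 10} g{\left(3,0 \right)} = - 7 \frac{-2 - 9}{3 - 10} \left(-3\right) = - 7 \left(- \frac{11}{-7}\right) \left(-3\right) = - 7 \left(\left(-11\right) \left(- \frac{1}{7}\right)\right) \left(-3\right) = \left(-7\right) \frac{11}{7} \left(-3\right) = \left(-11\right) \left(-3\right) = 33$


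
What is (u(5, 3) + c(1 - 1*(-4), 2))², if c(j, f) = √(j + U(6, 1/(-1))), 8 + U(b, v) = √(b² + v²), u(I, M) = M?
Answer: (3 + √(-3 + √37))² ≈ 22.617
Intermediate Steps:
U(b, v) = -8 + √(b² + v²)
c(j, f) = √(-8 + j + √37) (c(j, f) = √(j + (-8 + √(6² + (1/(-1))²))) = √(j + (-8 + √(36 + (-1)²))) = √(j + (-8 + √(36 + 1))) = √(j + (-8 + √37)) = √(-8 + j + √37))
(u(5, 3) + c(1 - 1*(-4), 2))² = (3 + √(-8 + (1 - 1*(-4)) + √37))² = (3 + √(-8 + (1 + 4) + √37))² = (3 + √(-8 + 5 + √37))² = (3 + √(-3 + √37))²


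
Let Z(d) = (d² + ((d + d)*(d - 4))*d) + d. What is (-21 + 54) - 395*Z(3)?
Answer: 2403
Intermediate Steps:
Z(d) = d + d² + 2*d²*(-4 + d) (Z(d) = (d² + ((2*d)*(-4 + d))*d) + d = (d² + (2*d*(-4 + d))*d) + d = (d² + 2*d²*(-4 + d)) + d = d + d² + 2*d²*(-4 + d))
(-21 + 54) - 395*Z(3) = (-21 + 54) - 1185*(1 - 7*3 + 2*3²) = 33 - 1185*(1 - 21 + 2*9) = 33 - 1185*(1 - 21 + 18) = 33 - 1185*(-2) = 33 - 395*(-6) = 33 + 2370 = 2403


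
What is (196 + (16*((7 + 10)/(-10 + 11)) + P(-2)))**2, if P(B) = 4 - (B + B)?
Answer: 226576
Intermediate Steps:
P(B) = 4 - 2*B
(196 + (16*((7 + 10)/(-10 + 11)) + P(-2)))**2 = (196 + (16*((7 + 10)/(-10 + 11)) + (4 - 2*(-2))))**2 = (196 + (16*(17/1) + (4 + 4)))**2 = (196 + (16*(17*1) + 8))**2 = (196 + (16*17 + 8))**2 = (196 + (272 + 8))**2 = (196 + 280)**2 = 476**2 = 226576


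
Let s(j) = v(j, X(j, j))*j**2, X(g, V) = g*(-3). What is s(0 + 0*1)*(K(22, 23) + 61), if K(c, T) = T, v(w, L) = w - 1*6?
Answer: 0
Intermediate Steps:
X(g, V) = -3*g
v(w, L) = -6 + w (v(w, L) = w - 6 = -6 + w)
s(j) = j**2*(-6 + j) (s(j) = (-6 + j)*j**2 = j**2*(-6 + j))
s(0 + 0*1)*(K(22, 23) + 61) = ((0 + 0*1)**2*(-6 + (0 + 0*1)))*(23 + 61) = ((0 + 0)**2*(-6 + (0 + 0)))*84 = (0**2*(-6 + 0))*84 = (0*(-6))*84 = 0*84 = 0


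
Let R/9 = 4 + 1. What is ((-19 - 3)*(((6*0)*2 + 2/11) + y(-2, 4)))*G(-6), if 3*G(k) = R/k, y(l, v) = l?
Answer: -100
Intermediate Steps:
R = 45 (R = 9*(4 + 1) = 9*5 = 45)
G(k) = 15/k (G(k) = (45/k)/3 = 15/k)
((-19 - 3)*(((6*0)*2 + 2/11) + y(-2, 4)))*G(-6) = ((-19 - 3)*(((6*0)*2 + 2/11) - 2))*(15/(-6)) = (-22*((0*2 + 2*(1/11)) - 2))*(15*(-⅙)) = -22*((0 + 2/11) - 2)*(-5/2) = -22*(2/11 - 2)*(-5/2) = -22*(-20/11)*(-5/2) = 40*(-5/2) = -100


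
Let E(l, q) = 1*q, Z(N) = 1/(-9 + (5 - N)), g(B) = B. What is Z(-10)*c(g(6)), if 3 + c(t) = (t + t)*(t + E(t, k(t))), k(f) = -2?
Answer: 15/2 ≈ 7.5000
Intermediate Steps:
Z(N) = 1/(-4 - N)
E(l, q) = q
c(t) = -3 + 2*t*(-2 + t) (c(t) = -3 + (t + t)*(t - 2) = -3 + (2*t)*(-2 + t) = -3 + 2*t*(-2 + t))
Z(-10)*c(g(6)) = (-1/(4 - 10))*(-3 - 4*6 + 2*6²) = (-1/(-6))*(-3 - 24 + 2*36) = (-1*(-⅙))*(-3 - 24 + 72) = (⅙)*45 = 15/2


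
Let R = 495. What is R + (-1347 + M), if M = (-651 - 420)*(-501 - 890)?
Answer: 1488909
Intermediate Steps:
M = 1489761 (M = -1071*(-1391) = 1489761)
R + (-1347 + M) = 495 + (-1347 + 1489761) = 495 + 1488414 = 1488909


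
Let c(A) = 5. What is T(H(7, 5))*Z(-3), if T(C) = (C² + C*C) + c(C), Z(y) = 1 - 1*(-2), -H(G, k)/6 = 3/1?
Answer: 1959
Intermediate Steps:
H(G, k) = -18 (H(G, k) = -18/1 = -18)
Z(y) = 3 (Z(y) = 1 + 2 = 3)
T(C) = 5 + 2*C² (T(C) = (C² + C*C) + 5 = (C² + C²) + 5 = 2*C² + 5 = 5 + 2*C²)
T(H(7, 5))*Z(-3) = (5 + 2*(-18)²)*3 = (5 + 2*324)*3 = (5 + 648)*3 = 653*3 = 1959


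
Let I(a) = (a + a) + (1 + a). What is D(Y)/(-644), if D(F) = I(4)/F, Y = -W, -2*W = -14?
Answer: 13/4508 ≈ 0.0028838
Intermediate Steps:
I(a) = 1 + 3*a (I(a) = 2*a + (1 + a) = 1 + 3*a)
W = 7 (W = -½*(-14) = 7)
Y = -7 (Y = -1*7 = -7)
D(F) = 13/F (D(F) = (1 + 3*4)/F = (1 + 12)/F = 13/F)
D(Y)/(-644) = (13/(-7))/(-644) = (13*(-⅐))*(-1/644) = -13/7*(-1/644) = 13/4508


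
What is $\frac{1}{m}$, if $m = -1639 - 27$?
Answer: $- \frac{1}{1666} \approx -0.00060024$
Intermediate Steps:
$m = -1666$ ($m = -1639 - 27 = -1666$)
$\frac{1}{m} = \frac{1}{-1666} = - \frac{1}{1666}$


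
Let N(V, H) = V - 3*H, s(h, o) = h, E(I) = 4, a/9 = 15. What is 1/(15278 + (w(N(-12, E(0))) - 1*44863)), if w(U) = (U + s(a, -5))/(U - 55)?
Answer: -79/2337326 ≈ -3.3799e-5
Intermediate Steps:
a = 135 (a = 9*15 = 135)
w(U) = (135 + U)/(-55 + U) (w(U) = (U + 135)/(U - 55) = (135 + U)/(-55 + U))
1/(15278 + (w(N(-12, E(0))) - 1*44863)) = 1/(15278 + ((135 + (-12 - 3*4))/(-55 + (-12 - 3*4)) - 1*44863)) = 1/(15278 + ((135 + (-12 - 12))/(-55 + (-12 - 12)) - 44863)) = 1/(15278 + ((135 - 24)/(-55 - 24) - 44863)) = 1/(15278 + (111/(-79) - 44863)) = 1/(15278 + (-1/79*111 - 44863)) = 1/(15278 + (-111/79 - 44863)) = 1/(15278 - 3544288/79) = 1/(-2337326/79) = -79/2337326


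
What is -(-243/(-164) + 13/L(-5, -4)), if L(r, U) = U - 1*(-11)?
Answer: -3833/1148 ≈ -3.3389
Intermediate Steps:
L(r, U) = 11 + U (L(r, U) = U + 11 = 11 + U)
-(-243/(-164) + 13/L(-5, -4)) = -(-243/(-164) + 13/(11 - 4)) = -(-243*(-1/164) + 13/7) = -(243/164 + 13*(⅐)) = -(243/164 + 13/7) = -1*3833/1148 = -3833/1148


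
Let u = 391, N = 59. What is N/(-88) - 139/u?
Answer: -35301/34408 ≈ -1.0260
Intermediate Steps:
N/(-88) - 139/u = 59/(-88) - 139/391 = 59*(-1/88) - 139*1/391 = -59/88 - 139/391 = -35301/34408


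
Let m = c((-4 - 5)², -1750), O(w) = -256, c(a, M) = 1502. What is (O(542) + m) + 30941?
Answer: 32187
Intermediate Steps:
m = 1502
(O(542) + m) + 30941 = (-256 + 1502) + 30941 = 1246 + 30941 = 32187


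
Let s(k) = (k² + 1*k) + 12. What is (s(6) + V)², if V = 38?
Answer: 8464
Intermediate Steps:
s(k) = 12 + k + k² (s(k) = (k² + k) + 12 = (k + k²) + 12 = 12 + k + k²)
(s(6) + V)² = ((12 + 6 + 6²) + 38)² = ((12 + 6 + 36) + 38)² = (54 + 38)² = 92² = 8464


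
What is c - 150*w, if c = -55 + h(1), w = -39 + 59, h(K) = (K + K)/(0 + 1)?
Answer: -3053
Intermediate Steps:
h(K) = 2*K (h(K) = (2*K)/1 = (2*K)*1 = 2*K)
w = 20
c = -53 (c = -55 + 2*1 = -55 + 2 = -53)
c - 150*w = -53 - 150*20 = -53 - 3000 = -3053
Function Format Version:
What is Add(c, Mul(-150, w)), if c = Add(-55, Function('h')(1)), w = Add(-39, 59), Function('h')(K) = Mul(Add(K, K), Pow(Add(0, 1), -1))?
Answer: -3053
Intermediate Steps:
Function('h')(K) = Mul(2, K) (Function('h')(K) = Mul(Mul(2, K), Pow(1, -1)) = Mul(Mul(2, K), 1) = Mul(2, K))
w = 20
c = -53 (c = Add(-55, Mul(2, 1)) = Add(-55, 2) = -53)
Add(c, Mul(-150, w)) = Add(-53, Mul(-150, 20)) = Add(-53, -3000) = -3053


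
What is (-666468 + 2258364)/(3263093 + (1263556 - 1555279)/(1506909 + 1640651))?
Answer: 5010588173760/10270780711357 ≈ 0.48785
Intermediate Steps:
(-666468 + 2258364)/(3263093 + (1263556 - 1555279)/(1506909 + 1640651)) = 1591896/(3263093 - 291723/3147560) = 1591896/(10270780711357/3147560) = 1591896*(3147560/10270780711357) = 5010588173760/10270780711357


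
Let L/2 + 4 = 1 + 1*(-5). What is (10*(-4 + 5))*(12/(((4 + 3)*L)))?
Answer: -15/14 ≈ -1.0714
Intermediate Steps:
L = -16 (L = -8 + 2*(1 + 1*(-5)) = -8 + 2*(1 - 5) = -8 + 2*(-4) = -8 - 8 = -16)
(10*(-4 + 5))*(12/(((4 + 3)*L))) = (10*(-4 + 5))*(12/(((4 + 3)*(-16)))) = (10*1)*(12/((7*(-16)))) = 10*(12/(-112)) = 10*(12*(-1/112)) = 10*(-3/28) = -15/14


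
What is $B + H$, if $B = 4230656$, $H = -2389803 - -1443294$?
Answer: $3284147$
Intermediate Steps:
$H = -946509$ ($H = -2389803 + 1443294 = -946509$)
$B + H = 4230656 - 946509 = 3284147$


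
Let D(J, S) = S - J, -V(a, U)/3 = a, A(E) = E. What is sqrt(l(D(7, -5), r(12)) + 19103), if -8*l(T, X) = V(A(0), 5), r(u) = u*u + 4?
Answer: sqrt(19103) ≈ 138.21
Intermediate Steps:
r(u) = 4 + u**2 (r(u) = u**2 + 4 = 4 + u**2)
V(a, U) = -3*a
l(T, X) = 0 (l(T, X) = -(-3)*0/8 = -1/8*0 = 0)
sqrt(l(D(7, -5), r(12)) + 19103) = sqrt(0 + 19103) = sqrt(19103)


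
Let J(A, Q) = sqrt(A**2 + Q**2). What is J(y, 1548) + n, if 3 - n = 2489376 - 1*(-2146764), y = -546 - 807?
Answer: -4636137 + 3*sqrt(469657) ≈ -4.6341e+6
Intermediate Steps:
y = -1353
n = -4636137 (n = 3 - (2489376 - 1*(-2146764)) = 3 - (2489376 + 2146764) = 3 - 1*4636140 = 3 - 4636140 = -4636137)
J(y, 1548) + n = sqrt((-1353)**2 + 1548**2) - 4636137 = sqrt(1830609 + 2396304) - 4636137 = sqrt(4226913) - 4636137 = 3*sqrt(469657) - 4636137 = -4636137 + 3*sqrt(469657)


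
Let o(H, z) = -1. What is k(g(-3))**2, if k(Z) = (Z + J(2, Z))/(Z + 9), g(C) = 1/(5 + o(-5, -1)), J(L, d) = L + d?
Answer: 100/1369 ≈ 0.073046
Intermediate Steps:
g(C) = 1/4 (g(C) = 1/(5 - 1) = 1/4)
k(Z) = (2 + 2*Z)/(9 + Z) (k(Z) = (Z + (2 + Z))/(Z + 9) = (2 + 2*Z)/(9 + Z))
k(g(-3))**2 = (2*(1 + 1/4)/(9 + 1/4))**2 = (2*(5/4)/(37/4))**2 = (2*(4/37)*(5/4))**2 = (10/37)**2 = 100/1369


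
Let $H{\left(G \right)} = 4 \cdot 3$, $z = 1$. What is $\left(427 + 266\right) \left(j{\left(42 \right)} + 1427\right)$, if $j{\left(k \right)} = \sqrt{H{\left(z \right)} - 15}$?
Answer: $988911 + 693 i \sqrt{3} \approx 9.8891 \cdot 10^{5} + 1200.3 i$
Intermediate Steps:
$H{\left(G \right)} = 12$
$j{\left(k \right)} = i \sqrt{3}$ ($j{\left(k \right)} = \sqrt{12 - 15} = \sqrt{-3} = i \sqrt{3}$)
$\left(427 + 266\right) \left(j{\left(42 \right)} + 1427\right) = \left(427 + 266\right) \left(i \sqrt{3} + 1427\right) = 693 \left(1427 + i \sqrt{3}\right) = 988911 + 693 i \sqrt{3}$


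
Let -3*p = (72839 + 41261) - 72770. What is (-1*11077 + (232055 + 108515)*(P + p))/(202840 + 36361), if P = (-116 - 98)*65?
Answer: -28287777431/717603 ≈ -39420.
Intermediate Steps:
p = -41330/3 (p = -((72839 + 41261) - 72770)/3 = -(114100 - 72770)/3 = -⅓*41330 = -41330/3 ≈ -13777.)
P = -13910 (P = -214*65 = -13910)
(-1*11077 + (232055 + 108515)*(P + p))/(202840 + 36361) = (-1*11077 + (232055 + 108515)*(-13910 - 41330/3))/(202840 + 36361) = (-11077 + 340570*(-83060/3))/239201 = (-11077 - 28287744200/3)*(1/239201) = -28287777431/3*1/239201 = -28287777431/717603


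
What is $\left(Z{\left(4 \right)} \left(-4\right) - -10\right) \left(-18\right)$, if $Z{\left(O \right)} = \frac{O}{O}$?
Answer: $-108$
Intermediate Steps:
$Z{\left(O \right)} = 1$
$\left(Z{\left(4 \right)} \left(-4\right) - -10\right) \left(-18\right) = \left(1 \left(-4\right) - -10\right) \left(-18\right) = \left(-4 + \left(-5 + 15\right)\right) \left(-18\right) = \left(-4 + 10\right) \left(-18\right) = 6 \left(-18\right) = -108$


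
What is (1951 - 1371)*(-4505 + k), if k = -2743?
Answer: -4203840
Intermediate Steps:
(1951 - 1371)*(-4505 + k) = (1951 - 1371)*(-4505 - 2743) = 580*(-7248) = -4203840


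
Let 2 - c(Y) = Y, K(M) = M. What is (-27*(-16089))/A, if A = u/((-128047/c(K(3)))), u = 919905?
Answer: 18541333647/306635 ≈ 60467.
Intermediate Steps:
c(Y) = 2 - Y
A = 919905/128047 (A = 919905/((-128047/(2 - 1*3))) = 919905/((-128047/(2 - 3))) = 919905/((-128047/(-1))) = 919905/((-128047*(-1))) = 919905/128047 ≈ 7.1841)
(-27*(-16089))/A = (-27*(-16089))/(919905/128047) = 434403*(128047/919905) = 18541333647/306635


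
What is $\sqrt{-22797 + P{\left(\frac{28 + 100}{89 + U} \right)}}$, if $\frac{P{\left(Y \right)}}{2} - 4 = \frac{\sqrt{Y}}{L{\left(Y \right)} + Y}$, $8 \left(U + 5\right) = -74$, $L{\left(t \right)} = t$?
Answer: $\frac{\sqrt{-1458496 + 2 \sqrt{598}}}{8} \approx 150.96 i$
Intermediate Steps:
$U = - \frac{57}{4}$ ($U = -5 + \frac{1}{8} \left(-74\right) = -5 - \frac{37}{4} = - \frac{57}{4} \approx -14.25$)
$P{\left(Y \right)} = 8 + \frac{1}{\sqrt{Y}}$ ($P{\left(Y \right)} = 8 + 2 \frac{\sqrt{Y}}{Y + Y} = 8 + 2 \frac{\sqrt{Y}}{2 Y} = 8 + 2 \frac{1}{2 Y} \sqrt{Y} = 8 + 2 \frac{1}{2 \sqrt{Y}} = 8 + \frac{1}{\sqrt{Y}}$)
$\sqrt{-22797 + P{\left(\frac{28 + 100}{89 + U} \right)}} = \sqrt{-22797 + \left(8 + \frac{1}{\sqrt{\frac{28 + 100}{89 - \frac{57}{4}}}}\right)} = \sqrt{-22797 + \left(8 + \frac{1}{\sqrt{\frac{128}{\frac{299}{4}}}}\right)} = \sqrt{-22797 + \left(8 + \frac{1}{\sqrt{128 \cdot \frac{4}{299}}}\right)} = \sqrt{-22797 + \left(8 + \frac{1}{\sqrt{\frac{512}{299}}}\right)} = \sqrt{-22797 + \left(8 + \frac{\sqrt{598}}{32}\right)} = \sqrt{-22789 + \frac{\sqrt{598}}{32}}$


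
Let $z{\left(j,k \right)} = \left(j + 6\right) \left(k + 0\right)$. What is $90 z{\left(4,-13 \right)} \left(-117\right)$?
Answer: $1368900$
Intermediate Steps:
$z{\left(j,k \right)} = k \left(6 + j\right)$ ($z{\left(j,k \right)} = \left(6 + j\right) k = k \left(6 + j\right)$)
$90 z{\left(4,-13 \right)} \left(-117\right) = 90 \left(- 13 \left(6 + 4\right)\right) \left(-117\right) = 90 \left(\left(-13\right) 10\right) \left(-117\right) = 90 \left(-130\right) \left(-117\right) = \left(-11700\right) \left(-117\right) = 1368900$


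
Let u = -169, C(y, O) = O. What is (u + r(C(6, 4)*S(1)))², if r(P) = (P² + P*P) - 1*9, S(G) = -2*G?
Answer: 2500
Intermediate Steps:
r(P) = -9 + 2*P² (r(P) = (P² + P²) - 9 = 2*P² - 9 = -9 + 2*P²)
(u + r(C(6, 4)*S(1)))² = (-169 + (-9 + 2*(4*(-2*1))²))² = (-169 + (-9 + 2*(4*(-2))²))² = (-169 + (-9 + 2*(-8)²))² = (-169 + (-9 + 2*64))² = (-169 + (-9 + 128))² = (-169 + 119)² = (-50)² = 2500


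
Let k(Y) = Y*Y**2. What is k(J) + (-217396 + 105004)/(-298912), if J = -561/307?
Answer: -6190431094377/1081106528252 ≈ -5.7260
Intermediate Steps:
J = -561/307 (J = -561*1/307 = -561/307 ≈ -1.8274)
k(Y) = Y**3
k(J) + (-217396 + 105004)/(-298912) = (-561/307)**3 + (-217396 + 105004)/(-298912) = -176558481/28934443 - 112392*(-1/298912) = -176558481/28934443 + 14049/37364 = -6190431094377/1081106528252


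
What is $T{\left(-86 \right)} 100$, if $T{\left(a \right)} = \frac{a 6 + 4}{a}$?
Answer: $\frac{25600}{43} \approx 595.35$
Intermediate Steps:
$T{\left(a \right)} = \frac{4 + 6 a}{a}$ ($T{\left(a \right)} = \frac{6 a + 4}{a} = \frac{4 + 6 a}{a}$)
$T{\left(-86 \right)} 100 = \left(6 + \frac{4}{-86}\right) 100 = \left(6 + 4 \left(- \frac{1}{86}\right)\right) 100 = \left(6 - \frac{2}{43}\right) 100 = \frac{256}{43} \cdot 100 = \frac{25600}{43}$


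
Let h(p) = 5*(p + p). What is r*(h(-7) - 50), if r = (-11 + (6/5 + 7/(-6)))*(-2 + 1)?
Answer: -1316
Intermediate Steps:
h(p) = 10*p (h(p) = 5*(2*p) = 10*p)
r = 329/30 (r = (-11 + (6*(⅕) + 7*(-⅙)))*(-1) = (-11 + (6/5 - 7/6))*(-1) = (-11 + 1/30)*(-1) = -329/30*(-1) = 329/30 ≈ 10.967)
r*(h(-7) - 50) = 329*(10*(-7) - 50)/30 = 329*(-70 - 50)/30 = (329/30)*(-120) = -1316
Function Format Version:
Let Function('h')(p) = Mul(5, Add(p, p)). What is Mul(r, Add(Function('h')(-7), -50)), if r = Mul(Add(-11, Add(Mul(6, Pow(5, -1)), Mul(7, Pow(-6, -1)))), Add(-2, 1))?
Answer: -1316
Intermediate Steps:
Function('h')(p) = Mul(10, p) (Function('h')(p) = Mul(5, Mul(2, p)) = Mul(10, p))
r = Rational(329, 30) (r = Mul(Add(-11, Add(Mul(6, Rational(1, 5)), Mul(7, Rational(-1, 6)))), -1) = Mul(Add(-11, Add(Rational(6, 5), Rational(-7, 6))), -1) = Mul(Add(-11, Rational(1, 30)), -1) = Mul(Rational(-329, 30), -1) = Rational(329, 30) ≈ 10.967)
Mul(r, Add(Function('h')(-7), -50)) = Mul(Rational(329, 30), Add(Mul(10, -7), -50)) = Mul(Rational(329, 30), Add(-70, -50)) = Mul(Rational(329, 30), -120) = -1316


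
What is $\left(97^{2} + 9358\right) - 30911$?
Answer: $-12144$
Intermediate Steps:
$\left(97^{2} + 9358\right) - 30911 = \left(9409 + 9358\right) - 30911 = 18767 - 30911 = -12144$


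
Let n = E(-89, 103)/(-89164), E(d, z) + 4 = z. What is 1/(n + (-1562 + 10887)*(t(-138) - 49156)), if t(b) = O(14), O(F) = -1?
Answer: -89164/40871799025199 ≈ -2.1816e-9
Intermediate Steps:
t(b) = -1
E(d, z) = -4 + z
n = -99/89164 (n = (-4 + 103)/(-89164) = 99*(-1/89164) = -99/89164 ≈ -0.0011103)
1/(n + (-1562 + 10887)*(t(-138) - 49156)) = 1/(-99/89164 + (-1562 + 10887)*(-1 - 49156)) = 1/(-99/89164 + 9325*(-49157)) = 1/(-99/89164 - 458389025) = 1/(-40871799025199/89164) = -89164/40871799025199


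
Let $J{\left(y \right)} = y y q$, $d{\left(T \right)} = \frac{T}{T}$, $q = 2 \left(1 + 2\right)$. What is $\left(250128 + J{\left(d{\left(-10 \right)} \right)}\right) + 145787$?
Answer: $395921$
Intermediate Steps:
$q = 6$ ($q = 2 \cdot 3 = 6$)
$d{\left(T \right)} = 1$
$J{\left(y \right)} = 6 y^{2}$ ($J{\left(y \right)} = y y 6 = y^{2} \cdot 6 = 6 y^{2}$)
$\left(250128 + J{\left(d{\left(-10 \right)} \right)}\right) + 145787 = \left(250128 + 6 \cdot 1^{2}\right) + 145787 = \left(250128 + 6 \cdot 1\right) + 145787 = \left(250128 + 6\right) + 145787 = 250134 + 145787 = 395921$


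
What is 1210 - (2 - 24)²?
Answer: 726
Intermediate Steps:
1210 - (2 - 24)² = 1210 - 1*(-22)² = 1210 - 1*484 = 1210 - 484 = 726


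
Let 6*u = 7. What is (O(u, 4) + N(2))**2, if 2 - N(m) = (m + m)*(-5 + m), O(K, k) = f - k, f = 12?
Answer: 484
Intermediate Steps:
u = 7/6 (u = (1/6)*7 = 7/6 ≈ 1.1667)
O(K, k) = 12 - k
N(m) = 2 - 2*m*(-5 + m) (N(m) = 2 - (m + m)*(-5 + m) = 2 - 2*m*(-5 + m))
(O(u, 4) + N(2))**2 = ((12 - 1*4) + (2 - 2*2**2 + 10*2))**2 = ((12 - 4) + (2 - 2*4 + 20))**2 = (8 + (2 - 8 + 20))**2 = (8 + 14)**2 = 22**2 = 484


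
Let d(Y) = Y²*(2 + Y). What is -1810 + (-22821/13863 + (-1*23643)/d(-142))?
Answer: -332853953127/183730960 ≈ -1811.6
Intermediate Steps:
-1810 + (-22821/13863 + (-1*23643)/d(-142)) = -1810 + (-22821/13863 + (-1*23643)/(((-142)²*(2 - 142)))) = -1810 + (-22821*1/13863 - 23643/(20164*(-140))) = -1810 + (-7607/4621 - 23643/(-2822960)) = -1810 + (-7607/4621 - 23643*(-1/2822960)) = -1810 + (-7607/4621 + 333/39760) = -1810 - 300915527/183730960 = -332853953127/183730960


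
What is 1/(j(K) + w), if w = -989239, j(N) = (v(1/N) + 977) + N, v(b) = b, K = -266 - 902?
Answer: -1168/1155654241 ≈ -1.0107e-6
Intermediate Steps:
K = -1168
j(N) = 977 + N + 1/N (j(N) = (1/N + 977) + N = (977 + 1/N) + N = 977 + N + 1/N)
1/(j(K) + w) = 1/((977 - 1168 + 1/(-1168)) - 989239) = 1/((977 - 1168 - 1/1168) - 989239) = 1/(-223089/1168 - 989239) = 1/(-1155654241/1168) = -1168/1155654241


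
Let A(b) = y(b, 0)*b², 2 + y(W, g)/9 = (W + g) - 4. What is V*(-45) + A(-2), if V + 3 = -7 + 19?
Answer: -693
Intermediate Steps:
y(W, g) = -54 + 9*W + 9*g (y(W, g) = -18 + 9*((W + g) - 4) = -18 + 9*(-4 + W + g) = -18 + (-36 + 9*W + 9*g) = -54 + 9*W + 9*g)
V = 9 (V = -3 + (-7 + 19) = -3 + 12 = 9)
A(b) = b²*(-54 + 9*b) (A(b) = (-54 + 9*b + 9*0)*b² = (-54 + 9*b + 0)*b² = (-54 + 9*b)*b² = b²*(-54 + 9*b))
V*(-45) + A(-2) = 9*(-45) + 9*(-2)²*(-6 - 2) = -405 + 9*4*(-8) = -405 - 288 = -693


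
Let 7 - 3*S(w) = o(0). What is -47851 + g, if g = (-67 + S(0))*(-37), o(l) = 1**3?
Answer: -45446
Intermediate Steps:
o(l) = 1
S(w) = 2 (S(w) = 7/3 - 1/3*1 = 7/3 - 1/3 = 2)
g = 2405 (g = (-67 + 2)*(-37) = -65*(-37) = 2405)
-47851 + g = -47851 + 2405 = -45446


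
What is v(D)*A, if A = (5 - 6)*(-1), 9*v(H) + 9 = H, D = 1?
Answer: -8/9 ≈ -0.88889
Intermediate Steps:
v(H) = -1 + H/9
A = 1 (A = -1*(-1) = 1)
v(D)*A = (-1 + (1/9)*1)*1 = (-1 + 1/9)*1 = -8/9*1 = -8/9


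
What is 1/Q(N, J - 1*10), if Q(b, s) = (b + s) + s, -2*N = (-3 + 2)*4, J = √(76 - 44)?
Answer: -9/98 - 2*√2/49 ≈ -0.14956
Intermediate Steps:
J = 4*√2 (J = √32 = 4*√2 ≈ 5.6569)
N = 2 (N = -(-3 + 2)*4/2 = -(-1)*4/2 = -½*(-4) = 2)
Q(b, s) = b + 2*s
1/Q(N, J - 1*10) = 1/(2 + 2*(4*√2 - 1*10)) = 1/(2 + 2*(4*√2 - 10)) = 1/(2 + 2*(-10 + 4*√2)) = 1/(2 + (-20 + 8*√2)) = 1/(-18 + 8*√2)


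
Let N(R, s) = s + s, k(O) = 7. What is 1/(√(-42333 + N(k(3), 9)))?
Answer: -I*√42315/42315 ≈ -0.0048613*I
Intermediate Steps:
N(R, s) = 2*s
1/(√(-42333 + N(k(3), 9))) = 1/(√(-42333 + 2*9)) = 1/(√(-42333 + 18)) = 1/(√(-42315)) = 1/(I*√42315) = -I*√42315/42315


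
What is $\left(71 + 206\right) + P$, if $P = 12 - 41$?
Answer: $248$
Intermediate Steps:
$P = -29$
$\left(71 + 206\right) + P = \left(71 + 206\right) - 29 = 277 - 29 = 248$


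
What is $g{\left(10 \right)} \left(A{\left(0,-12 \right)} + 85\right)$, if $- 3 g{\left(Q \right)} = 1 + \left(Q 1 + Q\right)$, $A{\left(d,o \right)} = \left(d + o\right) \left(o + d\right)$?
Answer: $-1603$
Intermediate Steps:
$A{\left(d,o \right)} = \left(d + o\right)^{2}$ ($A{\left(d,o \right)} = \left(d + o\right) \left(d + o\right) = \left(d + o\right)^{2}$)
$g{\left(Q \right)} = - \frac{1}{3} - \frac{2 Q}{3}$ ($g{\left(Q \right)} = - \frac{1 + \left(Q 1 + Q\right)}{3} = - \frac{1 + \left(Q + Q\right)}{3} = - \frac{1 + 2 Q}{3} = - \frac{1}{3} - \frac{2 Q}{3}$)
$g{\left(10 \right)} \left(A{\left(0,-12 \right)} + 85\right) = \left(- \frac{1}{3} - \frac{20}{3}\right) \left(\left(0 - 12\right)^{2} + 85\right) = \left(- \frac{1}{3} - \frac{20}{3}\right) \left(\left(-12\right)^{2} + 85\right) = - 7 \left(144 + 85\right) = \left(-7\right) 229 = -1603$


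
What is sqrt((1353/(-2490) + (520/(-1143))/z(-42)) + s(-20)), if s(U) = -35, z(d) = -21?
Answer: I*sqrt(1566529523689830)/6640830 ≈ 5.96*I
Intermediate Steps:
sqrt((1353/(-2490) + (520/(-1143))/z(-42)) + s(-20)) = sqrt((1353/(-2490) + (520/(-1143))/(-21)) - 35) = sqrt((1353*(-1/2490) + (520*(-1/1143))*(-1/21)) - 35) = sqrt((-451/830 - 520/1143*(-1/21)) - 35) = sqrt((-451/830 + 520/24003) - 35) = sqrt(-10393753/19922490 - 35) = sqrt(-707680903/19922490) = I*sqrt(1566529523689830)/6640830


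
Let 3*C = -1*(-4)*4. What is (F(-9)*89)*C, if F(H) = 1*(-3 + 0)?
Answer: -1424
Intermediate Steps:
F(H) = -3 (F(H) = 1*(-3) = -3)
C = 16/3 (C = (-1*(-4)*4)/3 = (4*4)/3 = (1/3)*16 = 16/3 ≈ 5.3333)
(F(-9)*89)*C = -3*89*(16/3) = -267*16/3 = -1424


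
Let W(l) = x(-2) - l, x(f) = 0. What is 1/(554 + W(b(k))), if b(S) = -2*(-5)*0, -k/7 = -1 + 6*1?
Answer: 1/554 ≈ 0.0018051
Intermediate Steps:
k = -35 (k = -7*(-1 + 6*1) = -7*(-1 + 6) = -7*5 = -35)
b(S) = 0 (b(S) = 10*0 = 0)
W(l) = -l (W(l) = 0 - l = -l)
1/(554 + W(b(k))) = 1/(554 - 1*0) = 1/(554 + 0) = 1/554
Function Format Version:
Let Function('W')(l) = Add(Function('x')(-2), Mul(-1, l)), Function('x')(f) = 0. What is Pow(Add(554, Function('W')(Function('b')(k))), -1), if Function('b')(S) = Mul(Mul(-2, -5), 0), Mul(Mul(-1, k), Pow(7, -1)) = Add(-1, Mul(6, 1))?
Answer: Rational(1, 554) ≈ 0.0018051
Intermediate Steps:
k = -35 (k = Mul(-7, Add(-1, Mul(6, 1))) = Mul(-7, Add(-1, 6)) = Mul(-7, 5) = -35)
Function('b')(S) = 0 (Function('b')(S) = Mul(10, 0) = 0)
Function('W')(l) = Mul(-1, l) (Function('W')(l) = Add(0, Mul(-1, l)) = Mul(-1, l))
Pow(Add(554, Function('W')(Function('b')(k))), -1) = Pow(Add(554, Mul(-1, 0)), -1) = Pow(Add(554, 0), -1) = Pow(554, -1) = Rational(1, 554)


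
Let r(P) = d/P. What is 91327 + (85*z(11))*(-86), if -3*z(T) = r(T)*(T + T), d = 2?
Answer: 303221/3 ≈ 1.0107e+5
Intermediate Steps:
r(P) = 2/P
z(T) = -4/3 (z(T) = -2/T*(T + T)/3 = -2/T*2*T/3 = -⅓*4 = -4/3)
91327 + (85*z(11))*(-86) = 91327 + (85*(-4/3))*(-86) = 91327 - 340/3*(-86) = 91327 + 29240/3 = 303221/3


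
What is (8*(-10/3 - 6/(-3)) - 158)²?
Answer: 256036/9 ≈ 28448.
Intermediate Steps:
(8*(-10/3 - 6/(-3)) - 158)² = (8*(-10*⅓ - 6*(-⅓)) - 158)² = (8*(-10/3 + 2) - 158)² = (8*(-4/3) - 158)² = (-32/3 - 158)² = (-506/3)² = 256036/9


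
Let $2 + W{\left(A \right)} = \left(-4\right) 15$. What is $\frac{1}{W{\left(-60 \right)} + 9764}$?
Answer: $\frac{1}{9702} \approx 0.00010307$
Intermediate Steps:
$W{\left(A \right)} = -62$ ($W{\left(A \right)} = -2 - 60 = -62$)
$\frac{1}{W{\left(-60 \right)} + 9764} = \frac{1}{-62 + 9764} = \frac{1}{9702}$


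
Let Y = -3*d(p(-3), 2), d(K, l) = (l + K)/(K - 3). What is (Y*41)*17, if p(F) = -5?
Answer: -6273/8 ≈ -784.13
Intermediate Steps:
d(K, l) = (K + l)/(-3 + K)
Y = -9/8 (Y = -3*(-5 + 2)/(-3 - 5) = -3*(-3)/(-8) = -(-3)*(-3)/8 = -3*3/8 = -9/8 ≈ -1.1250)
(Y*41)*17 = -9/8*41*17 = -369/8*17 = -6273/8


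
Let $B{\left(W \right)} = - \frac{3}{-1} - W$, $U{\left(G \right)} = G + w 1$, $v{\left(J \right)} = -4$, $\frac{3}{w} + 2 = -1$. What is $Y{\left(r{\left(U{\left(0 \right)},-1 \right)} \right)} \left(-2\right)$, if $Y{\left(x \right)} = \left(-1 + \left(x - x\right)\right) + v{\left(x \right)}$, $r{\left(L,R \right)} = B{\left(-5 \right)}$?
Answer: $10$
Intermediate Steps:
$w = -1$ ($w = \frac{3}{-2 - 1} = \frac{3}{-3} = 3 \left(- \frac{1}{3}\right) = -1$)
$U{\left(G \right)} = -1 + G$ ($U{\left(G \right)} = G - 1 = -1 + G$)
$B{\left(W \right)} = 3 - W$ ($B{\left(W \right)} = \left(-3\right) \left(-1\right) - W = 3 - W$)
$r{\left(L,R \right)} = 8$ ($r{\left(L,R \right)} = 3 - -5 = 3 + 5 = 8$)
$Y{\left(x \right)} = -5$ ($Y{\left(x \right)} = \left(-1 + \left(x - x\right)\right) - 4 = \left(-1 + 0\right) - 4 = -1 - 4 = -5$)
$Y{\left(r{\left(U{\left(0 \right)},-1 \right)} \right)} \left(-2\right) = \left(-5\right) \left(-2\right) = 10$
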